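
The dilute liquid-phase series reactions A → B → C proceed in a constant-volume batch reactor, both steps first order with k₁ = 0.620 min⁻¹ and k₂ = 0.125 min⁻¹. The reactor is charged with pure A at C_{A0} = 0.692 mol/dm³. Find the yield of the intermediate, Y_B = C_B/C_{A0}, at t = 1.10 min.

0.458

Solving the coupled first-order balances gives C_B(t) = [k₁/(k₂−k₁)]·C_{A0}·(e^(−k₁t) − e^(−k₂t)).
e^(−k₁t) = e^(−0.620×1.10) = e^(−0.6820) = 0.5056; e^(−k₂t) = e^(−0.1375) = 0.8715.
C_B = 0.620×0.692/(0.125−0.620) × (0.5056−0.8715) = (-0.8667)×(-0.3659) = 0.3172 mol/dm³.
Y_B = C_B/C_{A0} = 0.3172/0.692 = 0.458.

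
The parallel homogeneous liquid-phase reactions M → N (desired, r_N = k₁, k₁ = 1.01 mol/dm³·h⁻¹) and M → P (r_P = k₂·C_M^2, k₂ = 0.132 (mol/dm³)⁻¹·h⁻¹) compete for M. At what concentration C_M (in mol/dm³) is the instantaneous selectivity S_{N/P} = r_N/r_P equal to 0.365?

4.58 mol/dm³

S_{N/P} = (k₁/k₂)·C_M^-2 ⇒ C_M = (S·k₂/k₁)^(-0.5).
= (0.365×0.132/1.01)^(-0.5) = (0.04770)^(-0.5) = 4.58 mol/dm³.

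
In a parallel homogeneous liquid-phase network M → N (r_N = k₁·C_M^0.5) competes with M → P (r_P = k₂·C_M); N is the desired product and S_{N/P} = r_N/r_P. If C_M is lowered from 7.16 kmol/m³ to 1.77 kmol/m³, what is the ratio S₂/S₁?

S_{N/P} = (k₁/k₂)·C_M^-0.5, so S₂/S₁ = (C_{M,2}/C_{M,1})^-0.5.
= (1.77/7.16)^(-0.5) = (0.2472)^(-0.5) = 2.01.
Selectivity toward N rises as C_M falls — low-concentration operation is favoured.

2.01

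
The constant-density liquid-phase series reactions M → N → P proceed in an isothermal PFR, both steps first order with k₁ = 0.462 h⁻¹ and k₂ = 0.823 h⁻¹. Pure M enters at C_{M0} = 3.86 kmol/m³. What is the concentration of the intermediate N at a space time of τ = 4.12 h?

0.570 kmol/m³

The intermediate concentration in a first-order A→B→C sequence is C_N = k₁C_{M0}(e^(−k₁τ) − e^(−k₂τ))/(k₂−k₁).
e^(−k₁τ) = e^(−0.462×4.12) = e^(−1.903) = 0.1491; e^(−k₂τ) = e^(−3.391) = 0.03368.
C_N = 0.462×3.86/(0.823−0.462) × (0.1491−0.03368) = 4.940×0.1154 = 0.5699 kmol/m³.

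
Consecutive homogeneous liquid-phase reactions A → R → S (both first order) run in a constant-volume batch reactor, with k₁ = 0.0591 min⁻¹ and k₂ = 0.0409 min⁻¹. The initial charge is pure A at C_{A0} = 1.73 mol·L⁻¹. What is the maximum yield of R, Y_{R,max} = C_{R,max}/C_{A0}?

At the optimum, C_{R,max}/C_{A0} = (k₁/k₂)^[k₂/(k₂−k₁)].
= (0.0591/0.0409)^(0.0409/(0.0409−0.0591)) = (1.445)^(-2.247) = 0.4373.

0.437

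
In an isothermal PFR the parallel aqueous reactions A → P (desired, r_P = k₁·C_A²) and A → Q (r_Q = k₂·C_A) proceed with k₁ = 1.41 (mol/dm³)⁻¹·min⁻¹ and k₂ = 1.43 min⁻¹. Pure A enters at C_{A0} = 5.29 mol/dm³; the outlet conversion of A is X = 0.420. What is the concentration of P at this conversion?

C_A = C_{A0}(1−X) = 3.068 mol/dm³.
Along a PFR/batch, dC_Q/dC_A = −r_Q/(r_P+r_Q) = −k₂/(k₂+k₁·C_A).
Integrating from C_{A0} to C_A: C_Q = (1.43/1.41)·ln[(1.43+1.41·5.29)/(1.43+1.41·3.07)] = 1.014·ln(8.889/5.756) = 0.4407 mol/dm³.
Then C_P = (C_{A0}−C_A) − C_Q = 2.222 − 0.4407 = 1.781 mol/dm³.

1.78 mol/dm³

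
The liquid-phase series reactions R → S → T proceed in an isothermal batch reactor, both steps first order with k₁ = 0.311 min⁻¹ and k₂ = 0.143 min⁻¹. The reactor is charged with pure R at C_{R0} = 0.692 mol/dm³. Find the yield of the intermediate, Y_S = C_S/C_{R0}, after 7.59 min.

The intermediate concentration in a first-order A→B→C sequence is C_S = k₁C_{R0}(e^(−k₁t) − e^(−k₂t))/(k₂−k₁).
e^(−k₁t) = e^(−0.311×7.59) = e^(−2.360) = 0.09437; e^(−k₂t) = e^(−1.085) = 0.3378.
C_S = 0.311×0.692/(0.143−0.311) × (0.09437−0.3378) = (-1.281)×(-0.2434) = 0.3118 mol/dm³.
Y_S = C_S/C_{R0} = 0.3118/0.692 = 0.451.

0.451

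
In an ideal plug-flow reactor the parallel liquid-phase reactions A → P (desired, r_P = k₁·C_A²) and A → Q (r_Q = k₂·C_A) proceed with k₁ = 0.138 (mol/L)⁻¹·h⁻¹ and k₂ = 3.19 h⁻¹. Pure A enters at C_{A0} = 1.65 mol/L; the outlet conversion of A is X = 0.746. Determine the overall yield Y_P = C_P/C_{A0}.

0.0318

C_A = C_{A0}(1−X) = 0.4191 mol/L.
Along a PFR/batch, dC_Q/dC_A = −r_Q/(r_P+r_Q) = −k₂/(k₂+k₁·C_A).
Integrating from C_{A0} to C_A: C_Q = (3.19/0.138)·ln[(3.19+0.138·1.65)/(3.19+0.138·0.419)] = 23.12·ln(3.418/3.248) = 1.178 mol/L.
Then C_P = (C_{A0}−C_A) − C_Q = 1.231 − 1.178 = 0.05247 mol/L.
Y_P = C_P/C_{A0} = 0.05247/1.65 = 0.0318.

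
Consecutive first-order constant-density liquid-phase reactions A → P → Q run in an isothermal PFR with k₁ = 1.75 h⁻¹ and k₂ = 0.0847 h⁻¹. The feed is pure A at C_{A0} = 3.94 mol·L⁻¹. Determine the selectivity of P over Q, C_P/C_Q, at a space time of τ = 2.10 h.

The intermediate concentration in a first-order A→B→C sequence is C_P = k₁C_{A0}(e^(−k₁τ) − e^(−k₂τ))/(k₂−k₁).
e^(−k₁τ) = e^(−1.75×2.10) = e^(−3.675) = 0.02535; e^(−k₂τ) = e^(−0.1779) = 0.8371.
C_P = 1.75×3.94/(0.0847−1.75) × (0.02535−0.8371) = (-4.140)×(-0.8117) = 3.361 mol·L⁻¹.
C_A = C_{A0}e^(−k₁τ) = 0.09988 mol·L⁻¹, so C_Q = C_{A0}−C_A−C_P = 0.4794 mol·L⁻¹; C_P/C_Q = 7.01.

7.01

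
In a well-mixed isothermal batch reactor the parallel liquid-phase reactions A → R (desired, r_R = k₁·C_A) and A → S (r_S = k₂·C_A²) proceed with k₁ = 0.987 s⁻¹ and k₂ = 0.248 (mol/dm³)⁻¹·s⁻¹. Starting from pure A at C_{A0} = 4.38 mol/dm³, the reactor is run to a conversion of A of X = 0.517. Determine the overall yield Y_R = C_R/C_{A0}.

C_A = C_{A0}(1−X) = 2.116 mol/dm³.
Along a PFR/batch, dC_R/dC_A = −r_R/(r_R+r_S) = −k₁/(k₁+k₂·C_A).
Integrating from C_{A0} to C_A: C_R = (0.987/0.248)·ln[(0.987+0.248·4.38)/(0.987+0.248·2.12)] = 3.980·ln(2.073/1.512) = 1.257 mol/dm³.
Y_R = C_R/C_{A0} = 1.257/4.38 = 0.287.

0.287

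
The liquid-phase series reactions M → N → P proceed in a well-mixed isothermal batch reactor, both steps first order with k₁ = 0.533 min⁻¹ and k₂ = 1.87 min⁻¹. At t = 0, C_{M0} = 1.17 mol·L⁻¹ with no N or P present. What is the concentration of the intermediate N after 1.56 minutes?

0.178 mol·L⁻¹

The intermediate concentration in a first-order A→B→C sequence is C_N = k₁C_{M0}(e^(−k₁t) − e^(−k₂t))/(k₂−k₁).
e^(−k₁t) = e^(−0.533×1.56) = e^(−0.8315) = 0.4354; e^(−k₂t) = e^(−2.917) = 0.05408.
C_N = 0.533×1.17/(1.87−0.533) × (0.4354−0.05408) = 0.4664×0.3813 = 0.1779 mol·L⁻¹.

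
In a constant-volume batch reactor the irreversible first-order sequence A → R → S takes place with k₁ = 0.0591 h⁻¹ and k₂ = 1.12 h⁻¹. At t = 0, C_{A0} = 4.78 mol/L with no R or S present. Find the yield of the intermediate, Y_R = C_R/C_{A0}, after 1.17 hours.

Solving the coupled first-order balances gives C_R(t) = [k₁/(k₂−k₁)]·C_{A0}·(e^(−k₁t) − e^(−k₂t)).
e^(−k₁t) = e^(−0.0591×1.17) = e^(−0.06915) = 0.9332; e^(−k₂t) = e^(−1.310) = 0.2697.
C_R = 0.0591×4.78/(1.12−0.0591) × (0.9332−0.2697) = 0.2663×0.6635 = 0.1767 mol/L.
Y_R = C_R/C_{A0} = 0.1767/4.78 = 0.0370.

0.0370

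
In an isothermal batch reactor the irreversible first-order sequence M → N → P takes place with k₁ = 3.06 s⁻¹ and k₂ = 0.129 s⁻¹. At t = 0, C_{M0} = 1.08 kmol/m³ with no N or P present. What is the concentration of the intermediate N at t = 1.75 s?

For first-order series with pure M initially, C_N(t) = k₁C_{M0}/(k₂−k₁)·(e^(−k₁t) − e^(−k₂t)).
e^(−k₁t) = e^(−3.06×1.75) = e^(−5.355) = 0.004724; e^(−k₂t) = e^(−0.2258) = 0.7979.
C_N = 3.06×1.08/(0.129−3.06) × (0.004724−0.7979) = (-1.128)×(-0.7932) = 0.8944 kmol/m³.

0.894 kmol/m³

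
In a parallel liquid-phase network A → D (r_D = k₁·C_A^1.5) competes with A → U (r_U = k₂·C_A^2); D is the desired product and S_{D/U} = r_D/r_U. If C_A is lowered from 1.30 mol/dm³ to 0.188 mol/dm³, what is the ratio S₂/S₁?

2.63

S_{D/U} = (k₁/k₂)·C_A^-0.5, so S₂/S₁ = (C_{A,2}/C_{A,1})^-0.5.
= (0.188/1.30)^(-0.5) = (0.1446)^(-0.5) = 2.63.
Selectivity toward D rises as C_A falls — low-concentration operation is favoured.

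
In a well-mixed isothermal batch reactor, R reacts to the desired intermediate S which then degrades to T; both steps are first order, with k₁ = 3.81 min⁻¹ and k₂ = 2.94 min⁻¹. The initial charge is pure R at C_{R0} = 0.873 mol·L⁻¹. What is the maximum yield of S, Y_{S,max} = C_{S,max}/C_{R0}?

Evaluating C_S at t_opt = ln(k₂/k₁)/(k₂−k₁) gives C_{S,max}/C_{R0} = (k₁/k₂)^[k₂/(k₂−k₁)].
= (3.81/2.94)^(2.94/(2.94−3.81)) = (1.296)^(-3.379) = 0.4165.

0.416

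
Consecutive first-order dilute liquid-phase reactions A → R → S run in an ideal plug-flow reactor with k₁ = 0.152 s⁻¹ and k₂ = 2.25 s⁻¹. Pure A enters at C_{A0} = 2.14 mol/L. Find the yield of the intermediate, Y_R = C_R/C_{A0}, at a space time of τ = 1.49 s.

Solving the coupled first-order balances gives C_R(τ) = [k₁/(k₂−k₁)]·C_{A0}·(e^(−k₁τ) − e^(−k₂τ)).
e^(−k₁τ) = e^(−0.152×1.49) = e^(−0.2265) = 0.7973; e^(−k₂τ) = e^(−3.353) = 0.03500.
C_R = 0.152×2.14/(2.25−0.152) × (0.7973−0.03500) = 0.1550×0.7623 = 0.1182 mol/L.
Y_R = C_R/C_{A0} = 0.1182/2.14 = 0.0552.

0.0552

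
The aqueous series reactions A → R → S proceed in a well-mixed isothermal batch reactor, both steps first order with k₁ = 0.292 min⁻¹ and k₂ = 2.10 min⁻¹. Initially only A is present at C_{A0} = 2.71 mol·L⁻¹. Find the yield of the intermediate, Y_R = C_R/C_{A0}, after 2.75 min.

0.0718

Solving the coupled first-order balances gives C_R(t) = [k₁/(k₂−k₁)]·C_{A0}·(e^(−k₁t) − e^(−k₂t)).
e^(−k₁t) = e^(−0.292×2.75) = e^(−0.8030) = 0.4480; e^(−k₂t) = e^(−5.775) = 0.003104.
C_R = 0.292×2.71/(2.10−0.292) × (0.4480−0.003104) = 0.4377×0.4449 = 0.1947 mol·L⁻¹.
Y_R = C_R/C_{A0} = 0.1947/2.71 = 0.0718.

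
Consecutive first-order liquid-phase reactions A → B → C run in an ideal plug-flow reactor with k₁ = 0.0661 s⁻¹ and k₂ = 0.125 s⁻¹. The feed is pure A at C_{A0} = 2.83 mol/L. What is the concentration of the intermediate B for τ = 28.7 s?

Solving the coupled first-order balances gives C_B(τ) = [k₁/(k₂−k₁)]·C_{A0}·(e^(−k₁τ) − e^(−k₂τ)).
e^(−k₁τ) = e^(−0.0661×28.7) = e^(−1.897) = 0.1500; e^(−k₂τ) = e^(−3.587) = 0.02767.
C_B = 0.0661×2.83/(0.125−0.0661) × (0.1500−0.02767) = 3.176×0.1223 = 0.3885 mol/L.

0.389 mol/L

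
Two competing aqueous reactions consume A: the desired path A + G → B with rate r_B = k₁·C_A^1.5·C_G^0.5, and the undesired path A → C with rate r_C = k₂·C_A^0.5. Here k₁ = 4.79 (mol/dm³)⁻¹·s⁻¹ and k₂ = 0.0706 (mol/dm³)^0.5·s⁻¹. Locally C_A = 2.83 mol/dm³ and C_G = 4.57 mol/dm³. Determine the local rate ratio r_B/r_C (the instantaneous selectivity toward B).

410

S_{B/C} = r_B/r_C = (k₁·C_A^1.5·C_G^0.5)/(k₂·C_A^0.5) = (k₁/k₂)·C_A·C_G^0.5.
= (4.79×2.830^1.5×4.570^0.5) / (0.0706×2.830^0.5) = 48.75/0.1188 = 410.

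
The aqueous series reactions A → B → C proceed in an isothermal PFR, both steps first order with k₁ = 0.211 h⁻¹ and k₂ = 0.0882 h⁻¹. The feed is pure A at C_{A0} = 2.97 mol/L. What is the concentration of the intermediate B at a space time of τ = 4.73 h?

Solving the coupled first-order balances gives C_B(τ) = [k₁/(k₂−k₁)]·C_{A0}·(e^(−k₁τ) − e^(−k₂τ)).
e^(−k₁τ) = e^(−0.211×4.73) = e^(−0.9980) = 0.3686; e^(−k₂τ) = e^(−0.4172) = 0.6589.
C_B = 0.211×2.97/(0.0882−0.211) × (0.3686−0.6589) = (-5.103)×(-0.2903) = 1.481 mol/L.

1.48 mol/L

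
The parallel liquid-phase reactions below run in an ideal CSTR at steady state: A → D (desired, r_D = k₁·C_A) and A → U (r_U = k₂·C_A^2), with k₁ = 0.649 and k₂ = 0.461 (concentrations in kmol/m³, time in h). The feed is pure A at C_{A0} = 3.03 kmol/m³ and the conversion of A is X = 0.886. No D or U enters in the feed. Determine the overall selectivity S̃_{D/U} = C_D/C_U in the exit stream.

4.08

Exit C_A = C_{A0}(1−X) = 3.03×0.114 = 0.3454 kmol/m³.
Rates in a CSTR are evaluated at the outlet concentration: r_D = 0.649×0.3454 = 0.2242, r_U = 0.461×0.3454^2 = 0.05500.
Overall selectivity = C_D/C_U = r_Dτ/(r_Uτ) = r_D/r_U = 4.08.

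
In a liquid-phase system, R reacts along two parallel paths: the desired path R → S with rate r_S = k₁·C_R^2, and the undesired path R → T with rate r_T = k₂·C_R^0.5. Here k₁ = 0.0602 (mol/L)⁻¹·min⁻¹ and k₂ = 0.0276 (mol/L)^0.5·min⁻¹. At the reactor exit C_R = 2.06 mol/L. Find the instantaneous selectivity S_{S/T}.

S_{S/T} = r_S/r_T = (k₁·C_R^2)/(k₂·C_R^0.5) = (k₁/k₂)·C_R^1.5.
= (0.0602×2.060^2) / (0.0276×2.060^0.5) = 0.2555/0.03961 = 6.45.
Since the desired path is higher order in R, keeping C_R high (PFR or concentrated feed) favours S.

6.45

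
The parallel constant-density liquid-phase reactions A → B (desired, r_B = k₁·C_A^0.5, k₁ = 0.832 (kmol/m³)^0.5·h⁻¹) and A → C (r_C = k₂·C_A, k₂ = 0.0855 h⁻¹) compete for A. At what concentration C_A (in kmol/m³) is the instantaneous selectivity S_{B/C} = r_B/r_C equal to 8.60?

1.28 kmol/m³

S_{B/C} = (k₁/k₂)·C_A^-0.5 ⇒ C_A = (S·k₂/k₁)^(-2).
= (8.60×0.0855/0.832)^(-2) = (0.8838)^(-2) = 1.28 kmol/m³.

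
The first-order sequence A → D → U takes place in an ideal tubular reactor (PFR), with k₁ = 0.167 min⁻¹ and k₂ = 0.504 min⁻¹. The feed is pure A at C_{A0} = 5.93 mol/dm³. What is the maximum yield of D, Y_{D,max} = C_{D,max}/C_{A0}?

For a first-order series the maximum intermediate yield is C_{D,max}/C_{A0} = (k₁/k₂)^[k₂/(k₂−k₁)].
= (0.167/0.504)^(0.504/(0.504−0.167)) = (0.3313)^(1.496) = 0.1917.

0.192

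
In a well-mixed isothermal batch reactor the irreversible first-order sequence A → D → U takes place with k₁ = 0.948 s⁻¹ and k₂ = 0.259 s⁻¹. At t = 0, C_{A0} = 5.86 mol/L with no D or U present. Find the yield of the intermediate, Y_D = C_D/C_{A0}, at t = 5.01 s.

0.364

The intermediate concentration in a first-order A→B→C sequence is C_D = k₁C_{A0}(e^(−k₁t) − e^(−k₂t))/(k₂−k₁).
e^(−k₁t) = e^(−0.948×5.01) = e^(−4.749) = 0.008656; e^(−k₂t) = e^(−1.298) = 0.2732.
C_D = 0.948×5.86/(0.259−0.948) × (0.008656−0.2732) = (-8.063)×(-0.2645) = 2.133 mol/L.
Y_D = C_D/C_{A0} = 2.133/5.86 = 0.364.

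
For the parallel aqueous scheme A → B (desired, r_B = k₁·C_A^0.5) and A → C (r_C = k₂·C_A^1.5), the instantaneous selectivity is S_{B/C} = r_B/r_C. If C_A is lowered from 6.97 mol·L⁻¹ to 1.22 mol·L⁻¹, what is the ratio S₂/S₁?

S_{B/C} = (k₁/k₂)·C_A⁻¹, so S₂/S₁ = (C_{A,2}/C_{A,1})⁻¹.
= 6.97/1.22 = 5.71.

5.71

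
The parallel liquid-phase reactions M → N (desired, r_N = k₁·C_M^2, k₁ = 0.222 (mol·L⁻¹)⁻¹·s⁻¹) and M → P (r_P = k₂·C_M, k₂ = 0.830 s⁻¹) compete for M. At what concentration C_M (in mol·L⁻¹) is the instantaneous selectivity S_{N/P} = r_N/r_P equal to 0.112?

S_{N/P} = (k₁/k₂)·C_M ⇒ C_M = S·k₂/k₁.
= 0.112×0.830/0.222 = 0.419 mol·L⁻¹.

0.419 mol·L⁻¹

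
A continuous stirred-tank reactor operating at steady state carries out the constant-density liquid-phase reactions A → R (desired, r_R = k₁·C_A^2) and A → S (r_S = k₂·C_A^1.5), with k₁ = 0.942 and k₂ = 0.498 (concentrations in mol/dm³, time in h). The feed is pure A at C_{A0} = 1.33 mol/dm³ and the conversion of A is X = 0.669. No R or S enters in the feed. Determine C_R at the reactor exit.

0.495 mol/dm³

Exit C_A = C_{A0}(1−X) = 1.33×0.331 = 0.4402 mol/dm³.
In a CSTR the entire volume is at exit conditions, so r_R = 0.942×0.4402^2 = 0.1826 and r_S = 0.498×0.4402^1.5 = 0.1455.
Fraction of consumed A going to R: r_R/(r_R+r_S) = 0.5566.
C_R = 0.5566·C_{A0}·X = 0.5566×1.33×0.669 = 0.495 mol/dm³.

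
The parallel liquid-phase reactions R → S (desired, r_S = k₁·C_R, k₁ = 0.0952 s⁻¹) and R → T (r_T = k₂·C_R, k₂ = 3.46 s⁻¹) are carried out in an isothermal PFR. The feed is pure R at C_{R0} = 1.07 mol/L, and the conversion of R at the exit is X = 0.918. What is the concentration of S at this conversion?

0.0263 mol/L

C_R = C_{R0}(1−X) = 0.08774 mol/L.
Both paths are first order in R, so the instantaneous fraction to S is constant: dC_S/d(−C_R) = k₁/(k₁+k₂) = 0.02678.
C_S = 0.02678·(C_{R0}−C_R) = 0.02678×0.9823 = 0.0263 mol/L.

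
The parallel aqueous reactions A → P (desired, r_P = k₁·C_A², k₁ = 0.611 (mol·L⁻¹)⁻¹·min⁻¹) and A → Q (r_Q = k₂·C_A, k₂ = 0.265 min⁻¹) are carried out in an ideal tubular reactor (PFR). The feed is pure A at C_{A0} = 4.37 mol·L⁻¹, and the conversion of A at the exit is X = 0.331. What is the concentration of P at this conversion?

C_A = C_{A0}(1−X) = 2.924 mol·L⁻¹.
Along a PFR/batch, dC_Q/dC_A = −r_Q/(r_P+r_Q) = −k₂/(k₂+k₁·C_A).
Integrating from C_{A0} to C_A: C_Q = (0.265/0.611)·ln[(0.265+0.611·4.37)/(0.265+0.611·2.92)] = 0.4337·ln(2.935/2.051) = 0.1554 mol·L⁻¹.
Then C_P = (C_{A0}−C_A) − C_Q = 1.446 − 0.1554 = 1.291 mol·L⁻¹.

1.29 mol·L⁻¹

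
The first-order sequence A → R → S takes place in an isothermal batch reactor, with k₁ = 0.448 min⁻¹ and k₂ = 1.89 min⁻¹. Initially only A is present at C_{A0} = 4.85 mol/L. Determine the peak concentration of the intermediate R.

0.735 mol/L

Evaluating C_R at t_opt = ln(k₂/k₁)/(k₂−k₁) gives C_{R,max}/C_{A0} = (k₁/k₂)^[k₂/(k₂−k₁)].
= (0.448/1.89)^(1.89/(1.89−0.448)) = (0.2370)^(1.311) = 0.1516.
C_{R,max} = 0.1516×4.85 = 0.735 mol/L.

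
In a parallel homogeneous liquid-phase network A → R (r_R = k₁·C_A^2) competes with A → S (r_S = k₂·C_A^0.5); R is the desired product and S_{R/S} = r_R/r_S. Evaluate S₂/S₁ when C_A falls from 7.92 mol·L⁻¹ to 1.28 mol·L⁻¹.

0.0650

S_{R/S} = (k₁/k₂)·C_A^1.5, so S₂/S₁ = (C_{A,2}/C_{A,1})^1.5.
= (1.28/7.92)^1.5 = (0.1616)^1.5 = 0.0650.
Selectivity toward R falls as C_A falls — high-concentration operation is favoured.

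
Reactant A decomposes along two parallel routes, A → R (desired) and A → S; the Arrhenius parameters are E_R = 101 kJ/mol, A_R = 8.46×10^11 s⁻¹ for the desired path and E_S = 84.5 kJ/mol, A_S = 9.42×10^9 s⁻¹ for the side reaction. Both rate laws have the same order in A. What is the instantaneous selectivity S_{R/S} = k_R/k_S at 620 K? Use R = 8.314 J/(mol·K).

3.66

With equal orders, S_{R/S} = k_R/k_S = (A_R/A_S)·exp[(E_S−E_R)/(RT)].
(E_S−E_R)/(RT) = (84.5−101)×10³/(8.314×620) = -16500/5155 = -3.201.
k_R/k_S = (8.46×10^11/9.42×10^9)·exp(-3.201) = 89.81 × 0.04072 = 3.66.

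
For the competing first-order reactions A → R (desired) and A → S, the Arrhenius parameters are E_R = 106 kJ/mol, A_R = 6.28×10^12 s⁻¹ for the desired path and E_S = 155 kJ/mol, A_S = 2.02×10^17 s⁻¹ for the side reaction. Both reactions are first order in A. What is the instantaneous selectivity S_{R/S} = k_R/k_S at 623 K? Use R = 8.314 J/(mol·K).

Since both paths have the same order in A, the concentration cancels and S_{R/S} = k_R/k_S = (A_R/A_S)·exp[(E_S−E_R)/(RT)].
(E_S−E_R)/(RT) = (155−106)×10³/(8.314×623) = 49000/5180 = 9.460.
k_R/k_S = (6.28×10^12/2.02×10^17)·exp(9.460) = 3.109×10^-5 × 12838 = 0.399.
Since E_R < E_S, lowering the temperature improves selectivity toward R.

0.399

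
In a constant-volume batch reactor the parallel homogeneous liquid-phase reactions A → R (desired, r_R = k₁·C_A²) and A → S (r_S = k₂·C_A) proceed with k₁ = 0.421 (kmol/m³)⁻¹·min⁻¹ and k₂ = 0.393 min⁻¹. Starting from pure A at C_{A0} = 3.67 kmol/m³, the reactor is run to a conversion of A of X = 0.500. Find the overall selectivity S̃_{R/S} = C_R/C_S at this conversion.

C_A = C_{A0}(1−X) = 1.835 kmol/m³.
Along a PFR/batch, dC_S/dC_A = −r_S/(r_R+r_S) = −k₂/(k₂+k₁·C_A).
Integrating from C_{A0} to C_A: C_S = (0.393/0.421)·ln[(0.393+0.421·3.67)/(0.393+0.421·1.83)] = 0.9335·ln(1.938/1.166) = 0.4747 kmol/m³.
Then C_R = (C_{A0}−C_A) − C_S = 1.835 − 0.4747 = 1.360 kmol/m³.
S̃_{R/S} = C_R/C_S = 1.360/0.4747 = 2.87.

2.87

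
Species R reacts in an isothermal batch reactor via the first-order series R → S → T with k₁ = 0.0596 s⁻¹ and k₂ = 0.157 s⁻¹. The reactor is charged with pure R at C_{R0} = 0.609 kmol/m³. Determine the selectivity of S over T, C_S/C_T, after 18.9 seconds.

0.328

For first-order series with pure R initially, C_S(t) = k₁C_{R0}/(k₂−k₁)·(e^(−k₁t) − e^(−k₂t)).
e^(−k₁t) = e^(−0.0596×18.9) = e^(−1.126) = 0.3242; e^(−k₂t) = e^(−2.967) = 0.05144.
C_S = 0.0596×0.609/(0.157−0.0596) × (0.3242−0.05144) = 0.3727×0.2727 = 0.1016 kmol/m³.
C_R = C_{R0}e^(−k₁t) = 0.1974 kmol/m³, so C_T = C_{R0}−C_R−C_S = 0.3099 kmol/m³; C_S/C_T = 0.328.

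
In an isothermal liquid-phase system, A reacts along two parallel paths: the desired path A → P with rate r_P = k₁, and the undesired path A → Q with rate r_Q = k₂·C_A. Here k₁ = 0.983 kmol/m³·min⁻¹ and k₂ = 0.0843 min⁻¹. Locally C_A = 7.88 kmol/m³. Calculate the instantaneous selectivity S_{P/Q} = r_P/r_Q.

S_{P/Q} = r_P/r_Q = (k₁)/(k₂·C_A) = (k₁/k₂)·C_A⁻¹.
= (0.983) / (0.0843×7.880) = 0.9830/0.6643 = 1.48.

1.48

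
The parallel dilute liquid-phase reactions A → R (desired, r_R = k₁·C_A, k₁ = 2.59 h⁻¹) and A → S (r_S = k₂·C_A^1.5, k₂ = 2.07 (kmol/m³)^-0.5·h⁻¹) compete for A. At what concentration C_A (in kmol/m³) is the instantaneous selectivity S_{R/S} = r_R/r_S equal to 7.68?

S_{R/S} = (k₁/k₂)·C_A^-0.5 ⇒ C_A = (S·k₂/k₁)^(-2).
= (7.68×2.07/2.59)^(-2) = (6.138)^(-2) = 0.0265 kmol/m³.

0.0265 kmol/m³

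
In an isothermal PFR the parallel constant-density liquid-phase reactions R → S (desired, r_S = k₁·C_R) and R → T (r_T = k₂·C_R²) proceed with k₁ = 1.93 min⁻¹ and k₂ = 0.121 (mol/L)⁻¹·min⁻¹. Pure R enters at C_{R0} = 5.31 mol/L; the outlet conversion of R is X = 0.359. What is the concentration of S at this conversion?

C_R = C_{R0}(1−X) = 3.404 mol/L.
Along a PFR/batch, dC_S/dC_R = −r_S/(r_S+r_T) = −k₁/(k₁+k₂·C_R).
Integrating from C_{R0} to C_R: C_S = (1.93/0.121)·ln[(1.93+0.121·5.31)/(1.93+0.121·3.40)] = 15.95·ln(2.573/2.342) = 1.498 mol/L.

1.50 mol/L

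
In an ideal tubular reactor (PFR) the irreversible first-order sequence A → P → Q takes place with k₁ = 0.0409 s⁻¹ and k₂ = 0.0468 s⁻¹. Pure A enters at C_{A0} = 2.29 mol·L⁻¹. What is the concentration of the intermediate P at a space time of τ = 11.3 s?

0.645 mol·L⁻¹

Solving the coupled first-order balances gives C_P(τ) = [k₁/(k₂−k₁)]·C_{A0}·(e^(−k₁τ) − e^(−k₂τ)).
e^(−k₁τ) = e^(−0.0409×11.3) = e^(−0.4622) = 0.6299; e^(−k₂τ) = e^(−0.5288) = 0.5893.
C_P = 0.0409×2.29/(0.0468−0.0409) × (0.6299−0.5893) = 15.87×0.04063 = 0.6449 mol·L⁻¹.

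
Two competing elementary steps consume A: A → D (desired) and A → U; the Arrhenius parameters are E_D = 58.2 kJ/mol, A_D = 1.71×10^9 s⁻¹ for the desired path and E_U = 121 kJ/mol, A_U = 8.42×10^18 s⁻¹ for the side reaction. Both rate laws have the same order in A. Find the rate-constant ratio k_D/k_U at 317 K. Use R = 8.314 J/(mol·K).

With equal orders, S_{D/U} = k_D/k_U = (A_D/A_U)·exp[(E_U−E_D)/(RT)].
(E_U−E_D)/(RT) = (121−58.2)×10³/(8.314×317) = 62800/2636 = 23.83.
k_D/k_U = (1.71×10^9/8.42×10^18)·exp(23.83) = 2.031×10^-10 × 2.231×10^10 = 4.53.

4.53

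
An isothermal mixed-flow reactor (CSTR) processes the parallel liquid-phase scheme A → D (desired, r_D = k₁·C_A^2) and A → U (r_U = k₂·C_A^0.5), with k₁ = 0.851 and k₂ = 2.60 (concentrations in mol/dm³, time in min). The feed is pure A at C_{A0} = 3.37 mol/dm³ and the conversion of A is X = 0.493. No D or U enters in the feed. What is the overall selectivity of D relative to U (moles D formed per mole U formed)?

0.731

Exit C_A = C_{A0}(1−X) = 3.37×0.507 = 1.709 mol/dm³.
Rates in a CSTR are evaluated at the outlet concentration: r_D = 0.851×1.709^2 = 2.484, r_U = 2.60×1.709^0.5 = 3.399.
Overall selectivity = C_D/C_U = r_Dτ/(r_Uτ) = r_D/r_U = 0.731.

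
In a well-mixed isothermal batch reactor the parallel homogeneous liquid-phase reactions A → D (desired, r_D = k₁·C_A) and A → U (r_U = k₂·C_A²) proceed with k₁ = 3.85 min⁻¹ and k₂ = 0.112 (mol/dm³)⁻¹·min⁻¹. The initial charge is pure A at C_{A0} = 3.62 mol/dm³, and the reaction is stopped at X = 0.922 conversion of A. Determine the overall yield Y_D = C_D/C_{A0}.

0.873

C_A = C_{A0}(1−X) = 0.2824 mol/dm³.
Along a PFR/batch, dC_D/dC_A = −r_D/(r_D+r_U) = −k₁/(k₁+k₂·C_A).
Integrating from C_{A0} to C_A: C_D = (3.85/0.112)·ln[(3.85+0.112·3.62)/(3.85+0.112·0.282)] = 34.38·ln(4.255/3.882) = 3.161 mol/dm³.
Y_D = C_D/C_{A0} = 3.161/3.62 = 0.873.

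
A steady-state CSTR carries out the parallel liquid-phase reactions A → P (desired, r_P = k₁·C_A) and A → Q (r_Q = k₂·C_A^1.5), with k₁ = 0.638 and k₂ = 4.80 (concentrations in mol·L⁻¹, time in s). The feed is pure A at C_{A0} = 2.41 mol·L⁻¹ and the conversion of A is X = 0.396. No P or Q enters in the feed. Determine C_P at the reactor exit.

Exit C_A = C_{A0}(1−X) = 2.41×0.604 = 1.456 mol·L⁻¹.
In a CSTR the entire volume is at exit conditions, so r_P = 0.638×1.456 = 0.9287 and r_Q = 4.80×1.456^1.5 = 8.430.
Fraction of consumed A going to P: r_P/(r_P+r_Q) = 0.09923.
C_P = 0.09923·C_{A0}·X = 0.09923×2.41×0.396 = 0.0947 mol·L⁻¹.

0.0947 mol·L⁻¹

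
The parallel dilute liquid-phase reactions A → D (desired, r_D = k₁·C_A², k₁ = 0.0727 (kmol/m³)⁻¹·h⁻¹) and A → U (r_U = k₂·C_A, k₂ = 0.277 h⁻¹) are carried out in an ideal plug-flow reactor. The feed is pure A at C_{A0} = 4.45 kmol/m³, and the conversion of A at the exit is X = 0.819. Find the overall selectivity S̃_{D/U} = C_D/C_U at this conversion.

C_A = C_{A0}(1−X) = 0.8055 kmol/m³.
Along a PFR/batch, dC_U/dC_A = −r_U/(r_D+r_U) = −k₂/(k₂+k₁·C_A).
Integrating from C_{A0} to C_A: C_U = (0.277/0.0727)·ln[(0.277+0.0727·4.45)/(0.277+0.0727·0.805)] = 3.810·ln(0.6005/0.3356) = 2.218 kmol/m³.
Then C_D = (C_{A0}−C_A) − C_U = 3.645 − 2.218 = 1.427 kmol/m³.
S̃_{D/U} = C_D/C_U = 1.427/2.218 = 0.644.

0.644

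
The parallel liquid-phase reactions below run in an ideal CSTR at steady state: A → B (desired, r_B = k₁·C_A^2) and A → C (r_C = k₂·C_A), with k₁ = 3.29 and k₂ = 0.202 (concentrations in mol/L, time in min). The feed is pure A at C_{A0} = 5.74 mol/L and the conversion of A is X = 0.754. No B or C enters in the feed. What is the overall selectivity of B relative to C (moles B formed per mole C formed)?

Exit C_A = C_{A0}(1−X) = 5.74×0.246 = 1.412 mol/L.
Rates in a CSTR are evaluated at the outlet concentration: r_B = 3.29×1.412^2 = 6.560, r_C = 0.202×1.412 = 0.2852.
Overall selectivity = C_B/C_C = r_Bτ/(r_Cτ) = r_B/r_C = 23.0.

23.0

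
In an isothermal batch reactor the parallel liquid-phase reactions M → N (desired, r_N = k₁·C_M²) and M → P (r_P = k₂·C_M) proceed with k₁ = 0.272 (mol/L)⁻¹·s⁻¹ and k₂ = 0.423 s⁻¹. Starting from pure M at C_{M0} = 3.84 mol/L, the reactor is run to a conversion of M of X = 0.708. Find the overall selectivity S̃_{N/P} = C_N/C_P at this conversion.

C_M = C_{M0}(1−X) = 1.121 mol/L.
Along a PFR/batch, dC_P/dC_M = −r_P/(r_N+r_P) = −k₂/(k₂+k₁·C_M).
Integrating from C_{M0} to C_M: C_P = (0.423/0.272)·ln[(0.423+0.272·3.84)/(0.423+0.272·1.12)] = 1.555·ln(1.467/0.7280) = 1.090 mol/L.
Then C_N = (C_{M0}−C_M) − C_P = 2.719 − 1.090 = 1.629 mol/L.
S̃_{N/P} = C_N/C_P = 1.629/1.090 = 1.49.

1.49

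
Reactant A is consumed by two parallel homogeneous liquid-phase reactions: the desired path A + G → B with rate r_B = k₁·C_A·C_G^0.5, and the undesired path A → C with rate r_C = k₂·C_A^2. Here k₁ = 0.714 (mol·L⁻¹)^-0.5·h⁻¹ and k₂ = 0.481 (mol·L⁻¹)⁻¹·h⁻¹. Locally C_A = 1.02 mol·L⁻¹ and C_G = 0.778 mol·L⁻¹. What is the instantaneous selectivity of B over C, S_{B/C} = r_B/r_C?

S_{B/C} = r_B/r_C = (k₁·C_A·C_G^0.5)/(k₂·C_A^2) = (k₁/k₂)·C_A⁻¹·C_G^0.5.
= (0.714×1.020×0.7780^0.5) / (0.481×1.020^2) = 0.6424/0.5004 = 1.28.
The undesired path is higher order in A, so low C_A (CSTR or dilute feed) favours B.

1.28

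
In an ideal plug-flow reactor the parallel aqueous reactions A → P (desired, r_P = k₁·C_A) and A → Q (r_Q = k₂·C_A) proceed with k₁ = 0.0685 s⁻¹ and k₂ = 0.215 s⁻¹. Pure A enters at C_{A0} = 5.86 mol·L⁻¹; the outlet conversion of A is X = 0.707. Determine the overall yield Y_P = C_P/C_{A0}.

C_A = C_{A0}(1−X) = 1.717 mol·L⁻¹.
Both paths are first order in A, so the instantaneous fraction to P is constant: dC_P/d(−C_A) = k₁/(k₁+k₂) = 0.2416.
C_P = 0.2416·(C_{A0}−C_A) = 0.2416×4.143 = 1.00 mol·L⁻¹.
Y_P = C_P/C_{A0} = 1.001/5.86 = 0.171.

0.171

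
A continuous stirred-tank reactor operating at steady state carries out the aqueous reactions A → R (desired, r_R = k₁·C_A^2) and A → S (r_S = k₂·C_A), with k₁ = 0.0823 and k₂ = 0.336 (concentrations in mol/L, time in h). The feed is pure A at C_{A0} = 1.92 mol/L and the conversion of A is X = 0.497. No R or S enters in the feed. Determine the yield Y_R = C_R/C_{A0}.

Exit C_A = C_{A0}(1−X) = 1.92×0.503 = 0.9658 mol/L.
In a CSTR the entire volume is at exit conditions, so r_R = 0.0823×0.9658^2 = 0.07676 and r_S = 0.336×0.9658 = 0.3245.
Fraction of consumed A going to R: r_R/(r_R+r_S) = 0.1913.
C_R = 0.1913·C_{A0}·X = 0.1913×1.92×0.497 = 0.183 mol/L; Y_R = C_R/C_{A0} = 0.0951.

0.0951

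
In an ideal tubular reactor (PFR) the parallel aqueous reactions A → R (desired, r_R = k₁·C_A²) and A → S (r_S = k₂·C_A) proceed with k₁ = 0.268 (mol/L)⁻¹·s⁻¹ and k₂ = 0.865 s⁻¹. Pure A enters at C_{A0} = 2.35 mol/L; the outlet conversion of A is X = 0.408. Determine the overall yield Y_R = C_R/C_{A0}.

0.149

C_A = C_{A0}(1−X) = 1.391 mol/L.
Along a PFR/batch, dC_S/dC_A = −r_S/(r_R+r_S) = −k₂/(k₂+k₁·C_A).
Integrating from C_{A0} to C_A: C_S = (0.865/0.268)·ln[(0.865+0.268·2.35)/(0.865+0.268·1.39)] = 3.228·ln(1.495/1.238) = 0.6088 mol/L.
Then C_R = (C_{A0}−C_A) − C_S = 0.9588 − 0.6088 = 0.3500 mol/L.
Y_R = C_R/C_{A0} = 0.3500/2.35 = 0.149.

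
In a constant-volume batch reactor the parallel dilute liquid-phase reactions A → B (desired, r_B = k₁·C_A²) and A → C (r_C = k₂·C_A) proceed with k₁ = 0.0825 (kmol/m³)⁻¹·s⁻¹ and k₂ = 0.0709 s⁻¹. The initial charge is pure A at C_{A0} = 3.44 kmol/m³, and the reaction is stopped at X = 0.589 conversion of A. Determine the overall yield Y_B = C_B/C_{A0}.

C_A = C_{A0}(1−X) = 1.414 kmol/m³.
Along a PFR/batch, dC_C/dC_A = −r_C/(r_B+r_C) = −k₂/(k₂+k₁·C_A).
Integrating from C_{A0} to C_A: C_C = (0.0709/0.0825)·ln[(0.0709+0.0825·3.44)/(0.0709+0.0825·1.41)] = 0.8594·ln(0.3547/0.1875) = 0.5477 kmol/m³.
Then C_B = (C_{A0}−C_A) − C_C = 2.026 − 0.5477 = 1.478 kmol/m³.
Y_B = C_B/C_{A0} = 1.478/3.44 = 0.430.

0.430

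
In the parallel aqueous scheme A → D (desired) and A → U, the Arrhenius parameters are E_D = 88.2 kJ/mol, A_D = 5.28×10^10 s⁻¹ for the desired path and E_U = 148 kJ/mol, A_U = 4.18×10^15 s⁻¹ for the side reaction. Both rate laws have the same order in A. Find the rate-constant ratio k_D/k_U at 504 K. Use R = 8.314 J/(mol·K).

With equal orders, S_{D/U} = k_D/k_U = (A_D/A_U)·exp[(E_U−E_D)/(RT)].
(E_U−E_D)/(RT) = (148−88.2)×10³/(8.314×504) = 59800/4190 = 14.27.
k_D/k_U = (5.28×10^10/4.18×10^15)·exp(14.27) = 1.263×10^-5 × 1.577×10^6 = 19.9.

19.9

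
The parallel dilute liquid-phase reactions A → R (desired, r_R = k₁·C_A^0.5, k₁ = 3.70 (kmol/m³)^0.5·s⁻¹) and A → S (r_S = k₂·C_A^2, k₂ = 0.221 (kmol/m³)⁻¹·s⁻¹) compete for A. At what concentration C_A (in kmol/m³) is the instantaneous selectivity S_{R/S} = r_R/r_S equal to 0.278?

15.4 kmol/m³

S_{R/S} = (k₁/k₂)·C_A^-1.5 ⇒ C_A = (S·k₂/k₁)^(1/(-1.5)).
= (0.278×0.221/3.70)^(-0.6667) = (0.01660)^(-0.6667) = 15.4 kmol/m³.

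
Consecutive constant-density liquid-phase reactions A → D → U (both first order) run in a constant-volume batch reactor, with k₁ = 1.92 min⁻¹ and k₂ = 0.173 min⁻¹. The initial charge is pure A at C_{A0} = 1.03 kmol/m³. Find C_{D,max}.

Evaluating C_D at t_opt = ln(k₂/k₁)/(k₂−k₁) gives C_{D,max}/C_{A0} = (k₁/k₂)^[k₂/(k₂−k₁)].
= (1.92/0.173)^(0.173/(0.173−1.92)) = (11.10)^(-0.09903) = 0.7879.
C_{D,max} = 0.7879×1.03 = 0.812 kmol/m³.

0.812 kmol/m³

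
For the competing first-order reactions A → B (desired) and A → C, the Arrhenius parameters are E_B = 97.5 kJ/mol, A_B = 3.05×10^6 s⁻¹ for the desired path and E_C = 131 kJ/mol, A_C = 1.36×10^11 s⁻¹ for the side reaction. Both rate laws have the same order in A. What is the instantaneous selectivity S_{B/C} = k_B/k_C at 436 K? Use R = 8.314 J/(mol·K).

0.231

Since both paths have the same order in A, the concentration cancels and S_{B/C} = k_B/k_C = (A_B/A_C)·exp[(E_C−E_B)/(RT)].
(E_C−E_B)/(RT) = (131−97.5)×10³/(8.314×436) = 33500/3625 = 9.242.
k_B/k_C = (3.05×10^6/1.36×10^11)·exp(9.242) = 2.243×10^-5 × 10318 = 0.231.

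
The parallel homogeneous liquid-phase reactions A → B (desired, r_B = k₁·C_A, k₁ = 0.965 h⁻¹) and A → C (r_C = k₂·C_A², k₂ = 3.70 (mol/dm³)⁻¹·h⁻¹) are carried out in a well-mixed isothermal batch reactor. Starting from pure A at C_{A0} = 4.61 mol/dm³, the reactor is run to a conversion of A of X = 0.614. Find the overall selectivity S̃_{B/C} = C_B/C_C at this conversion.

0.0872

C_A = C_{A0}(1−X) = 1.779 mol/dm³.
Along a PFR/batch, dC_B/dC_A = −r_B/(r_B+r_C) = −k₁/(k₁+k₂·C_A).
Integrating from C_{A0} to C_A: C_B = (0.965/3.70)·ln[(0.965+3.70·4.61)/(0.965+3.70·1.78)] = 0.2608·ln(18.02/7.549) = 0.2270 mol/dm³.
C_C = (C_{A0}−C_A)−C_B = 2.604 mol/dm³; S̃_{B/C} = 0.2270/2.604 = 0.0872.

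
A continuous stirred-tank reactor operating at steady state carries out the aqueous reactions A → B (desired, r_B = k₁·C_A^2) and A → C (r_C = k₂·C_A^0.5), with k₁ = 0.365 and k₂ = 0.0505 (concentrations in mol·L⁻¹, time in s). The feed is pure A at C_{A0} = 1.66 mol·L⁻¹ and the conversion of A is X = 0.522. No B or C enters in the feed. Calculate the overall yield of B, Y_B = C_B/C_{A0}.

0.437

Exit C_A = C_{A0}(1−X) = 1.66×0.478 = 0.7935 mol·L⁻¹.
A CSTR operates uniformly at the exit composition, giving r_B = 0.2298 and r_C = 0.04498 (each k·C_A^n at C_A = 0.7935).
Fraction of consumed A going to B: r_B/(r_B+r_C) = 0.8363.
C_B = 0.8363·C_{A0}·X = 0.8363×1.66×0.522 = 0.725 mol·L⁻¹; Y_B = C_B/C_{A0} = 0.437.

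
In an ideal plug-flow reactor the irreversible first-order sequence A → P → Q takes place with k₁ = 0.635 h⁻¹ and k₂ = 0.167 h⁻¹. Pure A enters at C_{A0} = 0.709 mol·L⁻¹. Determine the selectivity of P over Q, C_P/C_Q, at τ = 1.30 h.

7.75

Solving the coupled first-order balances gives C_P(τ) = [k₁/(k₂−k₁)]·C_{A0}·(e^(−k₁τ) − e^(−k₂τ)).
e^(−k₁τ) = e^(−0.635×1.30) = e^(−0.8255) = 0.4380; e^(−k₂τ) = e^(−0.2171) = 0.8048.
C_P = 0.635×0.709/(0.167−0.635) × (0.4380−0.8048) = (-0.9620)×(-0.3668) = 0.3529 mol·L⁻¹.
C_A = C_{A0}e^(−k₁τ) = 0.3106 mol·L⁻¹, so C_Q = C_{A0}−C_A−C_P = 0.04555 mol·L⁻¹; C_P/C_Q = 7.75.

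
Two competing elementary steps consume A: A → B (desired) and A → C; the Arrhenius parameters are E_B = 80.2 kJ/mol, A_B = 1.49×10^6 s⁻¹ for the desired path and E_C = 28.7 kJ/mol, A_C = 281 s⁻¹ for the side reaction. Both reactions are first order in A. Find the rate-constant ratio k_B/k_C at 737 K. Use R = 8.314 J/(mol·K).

k_B/k_C = (A_B/A_C)·exp[−(E_B−E_C)/(RT)] = (A_B/A_C)·exp[(E_C−E_B)/(RT)].
(E_C−E_B)/(RT) = (28.7−80.2)×10³/(8.314×737) = -51500/6127 = -8.405.
k_B/k_C = (1.49×10^6/281)·exp(-8.405) = 5302 × 2.238×10^-4 = 1.19.
Since E_B > E_C, raising the temperature improves selectivity toward B.

1.19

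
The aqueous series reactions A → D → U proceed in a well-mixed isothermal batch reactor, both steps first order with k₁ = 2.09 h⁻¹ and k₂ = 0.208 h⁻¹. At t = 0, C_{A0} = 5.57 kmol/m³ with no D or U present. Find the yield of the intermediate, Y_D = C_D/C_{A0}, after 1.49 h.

0.765

For first-order series with pure A initially, C_D(t) = k₁C_{A0}/(k₂−k₁)·(e^(−k₁t) − e^(−k₂t)).
e^(−k₁t) = e^(−2.09×1.49) = e^(−3.114) = 0.04442; e^(−k₂t) = e^(−0.3099) = 0.7335.
C_D = 2.09×5.57/(0.208−2.09) × (0.04442−0.7335) = (-6.186)×(-0.6891) = 4.262 kmol/m³.
Y_D = C_D/C_{A0} = 4.262/5.57 = 0.765.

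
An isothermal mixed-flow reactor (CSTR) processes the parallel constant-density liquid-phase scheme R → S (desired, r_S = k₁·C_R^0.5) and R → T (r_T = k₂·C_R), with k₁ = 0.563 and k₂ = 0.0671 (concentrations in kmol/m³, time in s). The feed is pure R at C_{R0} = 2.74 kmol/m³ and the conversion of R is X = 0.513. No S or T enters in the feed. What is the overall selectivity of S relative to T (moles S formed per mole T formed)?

7.26

Exit C_R = C_{R0}(1−X) = 2.74×0.487 = 1.334 kmol/m³.
A CSTR operates uniformly at the exit composition, giving r_S = 0.6504 and r_T = 0.08954 (each k·C_R^n at C_R = 1.334).
Overall selectivity = C_S/C_T = r_Sτ/(r_Tτ) = r_S/r_T = 7.26.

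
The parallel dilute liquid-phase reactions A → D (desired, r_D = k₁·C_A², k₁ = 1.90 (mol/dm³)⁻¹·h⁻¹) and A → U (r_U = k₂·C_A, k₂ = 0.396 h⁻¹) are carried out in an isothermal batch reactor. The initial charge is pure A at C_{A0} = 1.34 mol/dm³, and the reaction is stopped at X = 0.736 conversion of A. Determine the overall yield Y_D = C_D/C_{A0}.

C_A = C_{A0}(1−X) = 0.3538 mol/dm³.
Along a PFR/batch, dC_U/dC_A = −r_U/(r_D+r_U) = −k₂/(k₂+k₁·C_A).
Integrating from C_{A0} to C_A: C_U = (0.396/1.90)·ln[(0.396+1.90·1.34)/(0.396+1.90·0.354)] = 0.2084·ln(2.942/1.068) = 0.2112 mol/dm³.
Then C_D = (C_{A0}−C_A) − C_U = 0.9862 − 0.2112 = 0.7751 mol/dm³.
Y_D = C_D/C_{A0} = 0.7751/1.34 = 0.578.

0.578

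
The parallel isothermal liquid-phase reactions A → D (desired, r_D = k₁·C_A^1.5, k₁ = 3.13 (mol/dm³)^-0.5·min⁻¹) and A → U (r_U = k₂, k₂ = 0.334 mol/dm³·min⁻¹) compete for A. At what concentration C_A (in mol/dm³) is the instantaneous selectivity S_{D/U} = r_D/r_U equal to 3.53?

S_{D/U} = (k₁/k₂)·C_A^1.5 ⇒ C_A = (S·k₂/k₁)^(1/1.5).
= (3.53×0.334/3.13)^(0.6667) = (0.3767)^(0.6667) = 0.522 mol/dm³.

0.522 mol/dm³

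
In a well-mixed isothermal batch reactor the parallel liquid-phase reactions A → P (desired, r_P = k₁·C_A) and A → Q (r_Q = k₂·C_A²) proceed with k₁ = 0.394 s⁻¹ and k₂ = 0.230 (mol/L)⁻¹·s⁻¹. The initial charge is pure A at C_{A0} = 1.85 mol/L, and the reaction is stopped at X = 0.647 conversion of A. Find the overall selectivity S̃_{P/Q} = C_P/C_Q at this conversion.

1.41

C_A = C_{A0}(1−X) = 0.6531 mol/L.
Along a PFR/batch, dC_P/dC_A = −r_P/(r_P+r_Q) = −k₁/(k₁+k₂·C_A).
Integrating from C_{A0} to C_A: C_P = (0.394/0.230)·ln[(0.394+0.230·1.85)/(0.394+0.230·0.653)] = 1.713·ln(0.8195/0.5442) = 0.7013 mol/L.
C_Q = (C_{A0}−C_A)−C_P = 0.4957 mol/L; S̃_{P/Q} = 0.7013/0.4957 = 1.41.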